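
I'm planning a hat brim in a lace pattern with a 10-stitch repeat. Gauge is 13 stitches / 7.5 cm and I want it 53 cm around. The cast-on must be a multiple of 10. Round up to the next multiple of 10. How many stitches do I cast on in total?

13 / 7.5 = 1.733 sts per cm.
53 × 1.733 = 91.87 sts.
Next multiple of 10: 100.

Cast on 100 stitches.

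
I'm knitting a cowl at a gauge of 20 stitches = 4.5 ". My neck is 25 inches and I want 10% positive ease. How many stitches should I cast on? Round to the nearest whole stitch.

CO 122 sts.

Finished = 25 × 1.10 = 27.50 in.
20 / 4.5 = 4.444 sts per inch.
27.50 × 4.444 = 122.22 sts.
→ 122 sts.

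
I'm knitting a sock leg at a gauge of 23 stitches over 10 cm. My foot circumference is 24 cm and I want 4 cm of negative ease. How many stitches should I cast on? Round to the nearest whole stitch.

Finished = 24 − 4 = 20 cm.
23 / 10 = 2.3 sts per cm.
20.00 × 2.3 = 46.00 sts.

46 stitches.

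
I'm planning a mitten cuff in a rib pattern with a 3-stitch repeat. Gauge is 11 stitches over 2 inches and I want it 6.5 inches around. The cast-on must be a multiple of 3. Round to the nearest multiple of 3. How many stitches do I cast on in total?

11 / 2 = 5.5 sts per inch.
6.5 × 5.5 = 35.75 sts.
Nearest multiple of 3: 36.

36 stitches.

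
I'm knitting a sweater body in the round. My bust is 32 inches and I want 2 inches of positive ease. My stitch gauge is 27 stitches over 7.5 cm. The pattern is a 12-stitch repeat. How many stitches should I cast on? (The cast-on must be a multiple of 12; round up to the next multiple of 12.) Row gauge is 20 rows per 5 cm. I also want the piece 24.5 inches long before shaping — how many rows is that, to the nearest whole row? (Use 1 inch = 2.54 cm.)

Cast on 312 stitches; work 249 rows.

Finished = 32 + 2 = 34 inches.
34 inches × 2.54 = 86.36 cm.
27/7.5 = 3.6 sts per cm; 86.36 × 3.6 = 310.90 sts.
Next multiple of 12 → 312.
24.5 inches = 62.23 cm; × 4 = 248.92 → 249 rows.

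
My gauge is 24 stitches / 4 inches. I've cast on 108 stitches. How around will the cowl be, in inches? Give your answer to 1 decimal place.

24 stitches / 4 inch = 6 stitches per inch.
108 / 6 = 18.00 inches.

18.0 inches.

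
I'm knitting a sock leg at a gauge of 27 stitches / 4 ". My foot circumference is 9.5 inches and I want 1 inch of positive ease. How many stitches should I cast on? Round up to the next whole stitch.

Finished = 9.5 + 1 = 10.5 in.
27 / 4 = 6.75 sts per inch.
10.50 × 6.75 = 70.88 sts.
→ 71 sts.

71 stitches.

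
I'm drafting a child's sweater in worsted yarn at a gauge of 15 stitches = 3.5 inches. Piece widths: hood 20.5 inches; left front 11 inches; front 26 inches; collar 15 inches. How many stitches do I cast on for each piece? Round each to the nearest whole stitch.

hood 88; left front 47; front 111; collar 64.

Rate = 15/3.5 = 4.286 sts per in.
hood: 20.5 × 4.286 = 87.86 → 88.
left front: 11 × 4.286 = 47.14 → 47.
front: 26 × 4.286 = 111.43 → 111.
collar: 15 × 4.286 = 64.29 → 64.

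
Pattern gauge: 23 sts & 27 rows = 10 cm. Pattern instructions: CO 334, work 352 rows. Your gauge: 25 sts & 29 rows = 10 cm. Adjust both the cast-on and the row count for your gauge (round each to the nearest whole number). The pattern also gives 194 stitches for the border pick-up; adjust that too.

Cast on 363 stitches; work 378 rows; border pick-up 211 stitches.

Stitches: 334 × 25/23 = 363.04 → 363.
Rows: 352 × 29/27 = 378.07 → 378.
border pick-up: 194 × 25/23 = 210.87 → 211.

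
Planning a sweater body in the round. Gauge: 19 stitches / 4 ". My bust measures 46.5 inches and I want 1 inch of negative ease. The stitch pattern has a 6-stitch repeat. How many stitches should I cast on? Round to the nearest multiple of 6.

216 stitches.

Finished = 46.5 − 1 = 45.5 inches.
19 / 4 = 4.75 sts/in.
45.5 × 4.75 = 216.12 sts.
Nearest multiple of 6: 216.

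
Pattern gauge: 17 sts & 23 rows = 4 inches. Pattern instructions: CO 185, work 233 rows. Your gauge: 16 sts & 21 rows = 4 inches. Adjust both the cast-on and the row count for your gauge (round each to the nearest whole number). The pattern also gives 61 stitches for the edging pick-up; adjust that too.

Stitches: 185 × 16/17 = 174.12 → 174.
Rows: 233 × 21/23 = 212.74 → 213.
edging pick-up: 61 × 16/17 = 57.41 → 57.

Cast on 174 stitches; work 213 rows; edging pick-up 57 stitches.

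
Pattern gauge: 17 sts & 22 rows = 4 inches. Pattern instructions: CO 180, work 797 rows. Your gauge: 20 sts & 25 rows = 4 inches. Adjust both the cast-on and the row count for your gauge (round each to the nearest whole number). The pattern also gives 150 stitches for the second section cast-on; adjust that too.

Cast on 212 stitches; work 906 rows; second section cast-on 176 stitches.

Stitches: 180 × 20/17 = 211.76 → 212.
Rows: 797 × 25/22 = 905.68 → 906.
second section cast-on: 150 × 20/17 = 176.47 → 176.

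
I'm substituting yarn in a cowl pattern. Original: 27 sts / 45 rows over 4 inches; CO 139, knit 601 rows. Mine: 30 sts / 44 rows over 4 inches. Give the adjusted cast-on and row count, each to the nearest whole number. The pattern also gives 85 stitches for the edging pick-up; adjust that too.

Cast on 154 stitches; work 588 rows; edging pick-up 94 stitches.

Stitches: 139 × 30/27 = 154.44 → 154.
Rows: 601 × 44/45 = 587.64 → 588.
edging pick-up: 85 × 30/27 = 94.44 → 94.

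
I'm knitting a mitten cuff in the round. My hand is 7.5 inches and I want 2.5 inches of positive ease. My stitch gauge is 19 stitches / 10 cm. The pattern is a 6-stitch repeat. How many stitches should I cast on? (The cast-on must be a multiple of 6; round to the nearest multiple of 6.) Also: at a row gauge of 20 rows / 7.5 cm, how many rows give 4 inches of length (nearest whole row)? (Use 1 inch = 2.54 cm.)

Finished = 7.5 + 2.5 = 10 inches.
10 inches × 2.54 = 25.40 cm.
19/10 = 1.9 sts per cm; 25.40 × 1.9 = 48.26 sts.
Nearest multiple of 6 → 48.
4 inches = 10.16 cm; × 2.667 = 27.09 → 27 rows.

Cast on 48 stitches; work 27 rows.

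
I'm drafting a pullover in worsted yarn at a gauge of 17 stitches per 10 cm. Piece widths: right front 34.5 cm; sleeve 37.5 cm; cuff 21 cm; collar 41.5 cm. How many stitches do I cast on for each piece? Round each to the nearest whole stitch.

right front 59; sleeve 64; cuff 36; collar 71.

Rate = 17/10 = 1.7 sts per cm.
right front: 34.5 × 1.7 = 58.65 → 59.
sleeve: 37.5 × 1.7 = 63.75 → 64.
cuff: 21 × 1.7 = 35.70 → 36.
collar: 41.5 × 1.7 = 70.55 → 71.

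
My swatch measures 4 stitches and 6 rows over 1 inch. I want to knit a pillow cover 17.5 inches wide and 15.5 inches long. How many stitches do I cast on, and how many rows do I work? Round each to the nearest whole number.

Stitch gauge = 4/1 = 4 sts/in; 17.5 × 4 = 70.00 → 70 sts.
Row gauge = 6/1 = 6 rows/in; 15.5 × 6 = 93.00 → 93 rows.

Cast on 70 stitches and work 93 rows.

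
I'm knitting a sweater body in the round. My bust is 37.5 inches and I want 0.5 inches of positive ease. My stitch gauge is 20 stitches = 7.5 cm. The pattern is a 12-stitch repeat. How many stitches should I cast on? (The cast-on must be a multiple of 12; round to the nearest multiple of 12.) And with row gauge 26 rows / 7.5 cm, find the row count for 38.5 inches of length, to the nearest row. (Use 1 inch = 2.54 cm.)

Cast on 252 stitches; work 339 rows.

Finished = 37.5 + 0.5 = 38 inches.
38 inches × 2.54 = 96.52 cm.
20/7.5 = 2.667 sts per cm; 96.52 × 2.667 = 257.39 sts.
Nearest multiple of 12 → 252.
38.5 inches = 97.79 cm; × 3.467 = 339.01 → 339 rows.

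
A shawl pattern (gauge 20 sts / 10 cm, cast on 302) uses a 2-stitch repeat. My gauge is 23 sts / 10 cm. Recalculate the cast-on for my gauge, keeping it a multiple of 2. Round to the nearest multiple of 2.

348 stitches.

302 × 23 / 20 = 347.30.
Nearest multiple of 2: 348.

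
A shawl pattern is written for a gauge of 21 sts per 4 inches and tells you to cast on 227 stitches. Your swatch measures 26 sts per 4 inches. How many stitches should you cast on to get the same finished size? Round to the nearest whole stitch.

Cast on 281 stitches.

Scale factor = 26 / 21 = 1.238.
227 × 26 / 21 = 281.05 sts.
→ 281 sts.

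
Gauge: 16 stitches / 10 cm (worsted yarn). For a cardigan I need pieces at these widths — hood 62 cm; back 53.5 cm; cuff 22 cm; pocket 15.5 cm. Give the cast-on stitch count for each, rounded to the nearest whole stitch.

hood 99; back 86; cuff 35; pocket 25.

Rate = 16/10 = 1.6 sts per cm.
hood: 62 × 1.6 = 99.20 → 99.
back: 53.5 × 1.6 = 85.60 → 86.
cuff: 22 × 1.6 = 35.20 → 35.
pocket: 15.5 × 1.6 = 24.80 → 25.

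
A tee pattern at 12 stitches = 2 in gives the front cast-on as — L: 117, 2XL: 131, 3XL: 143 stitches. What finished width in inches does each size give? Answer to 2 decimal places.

12/2 = 6 sts per in.
L: 117 / 6 = 19.500 → 19.50 in.
2XL: 131 / 6 = 21.833 → 21.83 in.
3XL: 143 / 6 = 23.833 → 23.83 in.

L 19.50 inches; 2XL 21.83 inches; 3XL 23.83 inches.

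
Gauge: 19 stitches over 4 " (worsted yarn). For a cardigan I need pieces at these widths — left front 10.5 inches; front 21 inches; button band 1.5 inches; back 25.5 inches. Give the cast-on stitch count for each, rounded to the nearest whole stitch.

Rate = 19/4 = 4.75 sts per in.
left front: 10.5 × 4.75 = 49.88 → 50.
front: 21 × 4.75 = 99.75 → 100.
button band: 1.5 × 4.75 = 7.12 → 7.
back: 25.5 × 4.75 = 121.12 → 121.

left front 50; front 100; button band 7; back 121.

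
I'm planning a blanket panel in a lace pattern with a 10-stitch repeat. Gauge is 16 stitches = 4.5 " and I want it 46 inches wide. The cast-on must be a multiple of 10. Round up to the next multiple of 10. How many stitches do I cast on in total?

16 / 4.5 = 3.556 sts per inch.
46 × 3.556 = 163.56 sts.
Next multiple of 10: 170.

CO 170 sts.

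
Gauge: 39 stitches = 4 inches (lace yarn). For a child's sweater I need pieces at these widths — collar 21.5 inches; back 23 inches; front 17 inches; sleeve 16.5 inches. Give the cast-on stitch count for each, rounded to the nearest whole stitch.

Rate = 39/4 = 9.75 sts per in.
collar: 21.5 × 9.75 = 209.62 → 210.
back: 23 × 9.75 = 224.25 → 224.
front: 17 × 9.75 = 165.75 → 166.
sleeve: 16.5 × 9.75 = 160.88 → 161.

collar 210; back 224; front 166; sleeve 161.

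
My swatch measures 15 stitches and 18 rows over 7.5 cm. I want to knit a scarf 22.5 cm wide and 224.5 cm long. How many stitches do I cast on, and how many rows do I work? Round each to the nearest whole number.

Cast on 45 stitches and work 539 rows.

Stitch gauge = 15/7.5 = 2 sts/cm; 22.5 × 2 = 45.00 → 45 sts.
Row gauge = 18/7.5 = 2.4 rows/cm; 224.5 × 2.4 = 538.80 → 539 rows.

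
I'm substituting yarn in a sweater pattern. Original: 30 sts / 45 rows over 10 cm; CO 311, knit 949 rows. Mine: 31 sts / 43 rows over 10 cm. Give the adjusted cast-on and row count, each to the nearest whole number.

Cast on 321 stitches; work 907 rows.

Stitches: 311 × 31/30 = 321.37 → 321.
Rows: 949 × 43/45 = 906.82 → 907.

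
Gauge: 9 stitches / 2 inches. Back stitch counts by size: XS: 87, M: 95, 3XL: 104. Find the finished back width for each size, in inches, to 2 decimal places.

XS 19.33 inches; M 21.11 inches; 3XL 23.11 inches.

9/2 = 4.5 sts per in.
XS: 87 / 4.5 = 19.333 → 19.33 in.
M: 95 / 4.5 = 21.111 → 21.11 in.
3XL: 104 / 4.5 = 23.111 → 23.11 in.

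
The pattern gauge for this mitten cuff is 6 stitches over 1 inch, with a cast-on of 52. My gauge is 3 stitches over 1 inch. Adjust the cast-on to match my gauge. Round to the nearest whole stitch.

26 stitches.

Scale factor = 3 / 6 = 0.500.
52 × 3 / 6 = 26.00 sts.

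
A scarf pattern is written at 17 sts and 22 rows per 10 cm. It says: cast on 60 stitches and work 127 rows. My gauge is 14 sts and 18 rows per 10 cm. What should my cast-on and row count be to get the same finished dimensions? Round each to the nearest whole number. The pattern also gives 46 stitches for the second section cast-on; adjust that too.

Stitches: 60 × 14/17 = 49.41 → 49.
Rows: 127 × 18/22 = 103.91 → 104.
second section cast-on: 46 × 14/17 = 37.88 → 38.

Cast on 49 stitches; work 104 rows; second section cast-on 38 stitches.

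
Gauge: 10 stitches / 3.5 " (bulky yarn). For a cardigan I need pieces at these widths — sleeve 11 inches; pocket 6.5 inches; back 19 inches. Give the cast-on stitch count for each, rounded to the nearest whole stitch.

sleeve 31; pocket 19; back 54.

Rate = 10/3.5 = 2.857 sts per in.
sleeve: 11 × 2.857 = 31.43 → 31.
pocket: 6.5 × 2.857 = 18.57 → 19.
back: 19 × 2.857 = 54.29 → 54.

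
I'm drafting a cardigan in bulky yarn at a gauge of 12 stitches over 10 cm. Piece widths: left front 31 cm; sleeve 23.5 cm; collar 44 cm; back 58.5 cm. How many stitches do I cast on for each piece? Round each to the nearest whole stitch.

Rate = 12/10 = 1.2 sts per cm.
left front: 31 × 1.2 = 37.20 → 37.
sleeve: 23.5 × 1.2 = 28.20 → 28.
collar: 44 × 1.2 = 52.80 → 53.
back: 58.5 × 1.2 = 70.20 → 70.

left front 37; sleeve 28; collar 53; back 70.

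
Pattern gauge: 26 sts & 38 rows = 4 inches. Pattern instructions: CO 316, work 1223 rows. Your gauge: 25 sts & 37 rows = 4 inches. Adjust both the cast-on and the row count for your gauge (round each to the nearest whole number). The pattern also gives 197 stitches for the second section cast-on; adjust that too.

Cast on 304 stitches; work 1191 rows; second section cast-on 189 stitches.

Stitches: 316 × 25/26 = 303.85 → 304.
Rows: 1223 × 37/38 = 1190.82 → 1191.
second section cast-on: 197 × 25/26 = 189.42 → 189.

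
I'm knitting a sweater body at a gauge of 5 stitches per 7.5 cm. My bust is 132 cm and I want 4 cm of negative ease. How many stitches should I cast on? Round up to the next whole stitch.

Finished = 132 − 4 = 128 cm.
5 / 7.5 = 0.667 sts per cm.
128.00 × 0.667 = 85.33 sts.
→ 86 sts.

86 stitches.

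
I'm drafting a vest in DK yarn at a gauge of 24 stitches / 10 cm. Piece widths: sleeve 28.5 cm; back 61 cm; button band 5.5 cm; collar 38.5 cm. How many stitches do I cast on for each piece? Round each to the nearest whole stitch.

Rate = 24/10 = 2.4 sts per cm.
sleeve: 28.5 × 2.4 = 68.40 → 68.
back: 61 × 2.4 = 146.40 → 146.
button band: 5.5 × 2.4 = 13.20 → 13.
collar: 38.5 × 2.4 = 92.40 → 92.

sleeve 68; back 146; button band 13; collar 92.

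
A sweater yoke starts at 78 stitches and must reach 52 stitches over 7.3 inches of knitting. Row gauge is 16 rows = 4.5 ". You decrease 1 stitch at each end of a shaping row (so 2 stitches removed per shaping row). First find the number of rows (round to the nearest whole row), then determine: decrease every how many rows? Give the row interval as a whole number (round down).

Decrease every 2nd row.

Rows = 7.3 × 3.556 = 26.0 → 26 rows.
Stitches to remove: 26 → 13 shaping rows (at 2 st each).
26 / 13 = 2.00 → every 2 rows.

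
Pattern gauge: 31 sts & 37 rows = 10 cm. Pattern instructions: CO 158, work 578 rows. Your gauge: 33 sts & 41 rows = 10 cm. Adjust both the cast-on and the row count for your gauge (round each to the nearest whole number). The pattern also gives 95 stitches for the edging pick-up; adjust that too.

Cast on 168 stitches; work 640 rows; edging pick-up 101 stitches.

Stitches: 158 × 33/31 = 168.19 → 168.
Rows: 578 × 41/37 = 640.49 → 640.
edging pick-up: 95 × 33/31 = 101.13 → 101.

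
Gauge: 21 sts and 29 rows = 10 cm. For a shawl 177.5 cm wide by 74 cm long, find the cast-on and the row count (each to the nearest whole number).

Stitch gauge = 21/10 = 2.1 sts/cm; 177.5 × 2.1 = 372.75 → 373 sts.
Row gauge = 29/10 = 2.9 rows/cm; 74 × 2.9 = 214.60 → 215 rows.

Cast on 373 stitches and work 215 rows.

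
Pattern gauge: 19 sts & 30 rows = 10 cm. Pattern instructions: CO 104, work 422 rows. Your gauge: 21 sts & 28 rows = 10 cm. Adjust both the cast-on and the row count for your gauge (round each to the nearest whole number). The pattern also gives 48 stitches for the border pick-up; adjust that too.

Cast on 115 stitches; work 394 rows; border pick-up 53 stitches.

Stitches: 104 × 21/19 = 114.95 → 115.
Rows: 422 × 28/30 = 393.87 → 394.
border pick-up: 48 × 21/19 = 53.05 → 53.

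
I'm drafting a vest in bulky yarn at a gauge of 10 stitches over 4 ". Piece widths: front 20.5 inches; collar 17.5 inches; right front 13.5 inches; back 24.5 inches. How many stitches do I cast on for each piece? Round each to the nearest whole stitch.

front 51; collar 44; right front 34; back 61.

Rate = 10/4 = 2.5 sts per in.
front: 20.5 × 2.5 = 51.25 → 51.
collar: 17.5 × 2.5 = 43.75 → 44.
right front: 13.5 × 2.5 = 33.75 → 34.
back: 24.5 × 2.5 = 61.25 → 61.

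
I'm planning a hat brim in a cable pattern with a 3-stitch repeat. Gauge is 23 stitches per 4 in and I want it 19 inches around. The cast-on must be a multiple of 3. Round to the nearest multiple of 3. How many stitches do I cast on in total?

23 / 4 = 5.75 sts per inch.
19 × 5.75 = 109.25 sts.
Nearest multiple of 3: 108.

CO 108 sts.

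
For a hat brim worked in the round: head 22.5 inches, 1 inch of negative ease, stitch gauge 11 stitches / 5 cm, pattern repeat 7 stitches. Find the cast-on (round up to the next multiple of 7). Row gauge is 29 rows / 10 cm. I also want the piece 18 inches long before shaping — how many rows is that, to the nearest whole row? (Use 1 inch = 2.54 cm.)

Finished = 22.5 − 1 = 21.5 inches.
21.5 inches × 2.54 = 54.61 cm.
11/5 = 2.2 sts per cm; 54.61 × 2.2 = 120.14 sts.
Next multiple of 7 → 126.
18 inches = 45.72 cm; × 2.9 = 132.59 → 133 rows.

Cast on 126 stitches; work 133 rows.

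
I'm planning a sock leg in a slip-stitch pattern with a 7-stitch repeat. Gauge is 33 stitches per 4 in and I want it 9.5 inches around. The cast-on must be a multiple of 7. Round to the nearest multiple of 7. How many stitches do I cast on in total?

77 stitches.

33 / 4 = 8.25 sts per inch.
9.5 × 8.25 = 78.38 sts.
Nearest multiple of 7: 77.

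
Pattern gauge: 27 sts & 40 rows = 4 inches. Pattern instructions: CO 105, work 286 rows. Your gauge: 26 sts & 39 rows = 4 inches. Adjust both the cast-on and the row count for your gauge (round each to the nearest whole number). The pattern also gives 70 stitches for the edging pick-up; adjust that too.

Cast on 101 stitches; work 279 rows; edging pick-up 67 stitches.

Stitches: 105 × 26/27 = 101.11 → 101.
Rows: 286 × 39/40 = 278.85 → 279.
edging pick-up: 70 × 26/27 = 67.41 → 67.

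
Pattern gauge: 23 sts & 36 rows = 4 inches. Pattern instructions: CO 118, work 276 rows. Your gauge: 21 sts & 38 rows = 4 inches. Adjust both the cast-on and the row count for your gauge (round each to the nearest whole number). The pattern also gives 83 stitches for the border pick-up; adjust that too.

Cast on 108 stitches; work 291 rows; border pick-up 76 stitches.

Stitches: 118 × 21/23 = 107.74 → 108.
Rows: 276 × 38/36 = 291.33 → 291.
border pick-up: 83 × 21/23 = 75.78 → 76.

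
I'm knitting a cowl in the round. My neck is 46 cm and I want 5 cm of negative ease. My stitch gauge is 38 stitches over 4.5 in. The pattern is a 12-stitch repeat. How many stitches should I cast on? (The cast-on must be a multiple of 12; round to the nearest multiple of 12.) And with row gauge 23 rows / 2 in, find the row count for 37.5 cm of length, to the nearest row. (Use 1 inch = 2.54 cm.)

Finished = 46 − 5 = 41 cm.
41 cm × 1/2.54 = 16.14 inches.
38/4.5 = 8.444 sts per in; 16.14 × 8.444 = 136.31 sts.
Nearest multiple of 12 → 132.
37.5 cm = 14.76 inches; × 11.5 = 169.78 → 170 rows.

Cast on 132 stitches; work 170 rows.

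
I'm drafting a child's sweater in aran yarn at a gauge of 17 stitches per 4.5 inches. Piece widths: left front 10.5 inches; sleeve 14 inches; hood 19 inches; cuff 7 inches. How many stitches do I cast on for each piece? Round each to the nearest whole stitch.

Rate = 17/4.5 = 3.778 sts per in.
left front: 10.5 × 3.778 = 39.67 → 40.
sleeve: 14 × 3.778 = 52.89 → 53.
hood: 19 × 3.778 = 71.78 → 72.
cuff: 7 × 3.778 = 26.44 → 26.

left front 40; sleeve 53; hood 72; cuff 26.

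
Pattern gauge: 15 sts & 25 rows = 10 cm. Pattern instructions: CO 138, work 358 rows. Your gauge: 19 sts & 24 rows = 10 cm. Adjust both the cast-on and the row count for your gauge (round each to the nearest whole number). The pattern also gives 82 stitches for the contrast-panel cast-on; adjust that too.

Stitches: 138 × 19/15 = 174.80 → 175.
Rows: 358 × 24/25 = 343.68 → 344.
contrast-panel cast-on: 82 × 19/15 = 103.87 → 104.

Cast on 175 stitches; work 344 rows; contrast-panel cast-on 104 stitches.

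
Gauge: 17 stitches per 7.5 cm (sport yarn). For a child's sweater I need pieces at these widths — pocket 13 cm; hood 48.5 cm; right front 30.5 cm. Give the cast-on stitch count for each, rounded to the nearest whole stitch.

pocket 29; hood 110; right front 69.

Rate = 17/7.5 = 2.267 sts per cm.
pocket: 13 × 2.267 = 29.47 → 29.
hood: 48.5 × 2.267 = 109.93 → 110.
right front: 30.5 × 2.267 = 69.13 → 69.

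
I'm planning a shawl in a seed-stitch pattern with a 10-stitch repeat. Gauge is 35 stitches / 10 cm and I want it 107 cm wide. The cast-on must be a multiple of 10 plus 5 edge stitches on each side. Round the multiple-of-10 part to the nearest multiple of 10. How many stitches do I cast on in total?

35 / 10 = 3.5 sts per cm.
107 × 3.5 = 374.50 sts.
Less 10 edge sts → 364.50 for the repeat.
Nearest multiple of 10: 360.
Add back 10 edge sts → 370.

Cast on 370 stitches.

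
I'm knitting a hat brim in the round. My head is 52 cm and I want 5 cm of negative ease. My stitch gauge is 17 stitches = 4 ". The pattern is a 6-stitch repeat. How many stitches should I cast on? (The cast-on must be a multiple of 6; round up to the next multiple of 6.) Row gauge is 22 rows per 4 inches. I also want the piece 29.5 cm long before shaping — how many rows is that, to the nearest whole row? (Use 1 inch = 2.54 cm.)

Finished = 52 − 5 = 47 cm.
47 cm × 1/2.54 = 18.50 inches.
17/4 = 4.25 sts per in; 18.50 × 4.25 = 78.64 sts.
Next multiple of 6 → 84.
29.5 cm = 11.61 inches; × 5.5 = 63.88 → 64 rows.

Cast on 84 stitches; work 64 rows.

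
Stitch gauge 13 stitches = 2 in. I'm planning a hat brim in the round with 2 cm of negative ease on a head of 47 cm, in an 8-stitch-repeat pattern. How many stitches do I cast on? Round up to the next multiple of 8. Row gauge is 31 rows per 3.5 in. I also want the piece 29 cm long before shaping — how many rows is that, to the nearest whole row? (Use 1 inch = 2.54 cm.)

Cast on 120 stitches; work 101 rows.

Finished = 47 − 2 = 45 cm.
45 cm × 1/2.54 = 17.72 inches.
13/2 = 6.5 sts per in; 17.72 × 6.5 = 115.16 sts.
Next multiple of 8 → 120.
29 cm = 11.42 inches; × 8.857 = 101.12 → 101 rows.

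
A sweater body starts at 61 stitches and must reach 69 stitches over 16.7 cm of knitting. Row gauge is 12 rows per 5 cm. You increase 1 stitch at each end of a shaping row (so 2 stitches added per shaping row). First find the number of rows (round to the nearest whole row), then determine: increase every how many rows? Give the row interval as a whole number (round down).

Rows = 16.7 × 2.4 = 40.1 → 40 rows.
Stitches to add: 8 → 4 shaping rows (at 2 st each).
40 / 4 = 10.00 → every 10 rows.

Increase every 10th row.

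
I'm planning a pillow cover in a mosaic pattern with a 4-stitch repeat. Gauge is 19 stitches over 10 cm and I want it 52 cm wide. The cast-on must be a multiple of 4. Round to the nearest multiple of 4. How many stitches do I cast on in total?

CO 100 sts.

19 / 10 = 1.9 sts per cm.
52 × 1.9 = 98.80 sts.
Nearest multiple of 4: 100.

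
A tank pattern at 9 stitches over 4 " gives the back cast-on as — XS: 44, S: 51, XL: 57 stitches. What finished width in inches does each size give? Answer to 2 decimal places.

XS 19.56 inches; S 22.67 inches; XL 25.33 inches.

9/4 = 2.25 sts per in.
XS: 44 / 2.25 = 19.556 → 19.56 in.
S: 51 / 2.25 = 22.667 → 22.67 in.
XL: 57 / 2.25 = 25.333 → 25.33 in.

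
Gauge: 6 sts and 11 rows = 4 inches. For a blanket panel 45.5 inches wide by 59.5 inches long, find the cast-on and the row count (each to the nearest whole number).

Stitch gauge = 6/4 = 1.5 sts/in; 45.5 × 1.5 = 68.25 → 68 sts.
Row gauge = 11/4 = 2.75 rows/in; 59.5 × 2.75 = 163.62 → 164 rows.

Cast on 68 stitches and work 164 rows.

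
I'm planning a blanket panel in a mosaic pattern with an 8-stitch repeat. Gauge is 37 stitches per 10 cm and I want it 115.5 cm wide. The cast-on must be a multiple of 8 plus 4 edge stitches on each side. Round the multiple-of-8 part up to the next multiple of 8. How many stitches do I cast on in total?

432 stitches.

37 / 10 = 3.7 sts per cm.
115.5 × 3.7 = 427.35 sts.
Less 8 edge sts → 419.35 for the repeat.
Next multiple of 8: 424.
Add back 8 edge sts → 432.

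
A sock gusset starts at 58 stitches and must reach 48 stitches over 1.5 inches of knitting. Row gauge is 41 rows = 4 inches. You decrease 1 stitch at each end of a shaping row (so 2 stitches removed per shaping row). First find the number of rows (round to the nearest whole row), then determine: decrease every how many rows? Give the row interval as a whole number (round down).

Decrease every 3rd row.

Rows = 1.5 × 10.25 = 15.4 → 15 rows.
Stitches to remove: 10 → 5 shaping rows (at 2 st each).
15 / 5 = 3.00 → every 3 rows.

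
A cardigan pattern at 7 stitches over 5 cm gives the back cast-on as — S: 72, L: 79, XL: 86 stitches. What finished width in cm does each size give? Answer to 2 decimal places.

S 51.43 cm; L 56.43 cm; XL 61.43 cm.

7/5 = 1.4 sts per cm.
S: 72 / 1.4 = 51.429 → 51.43 cm.
L: 79 / 1.4 = 56.429 → 56.43 cm.
XL: 86 / 1.4 = 61.429 → 61.43 cm.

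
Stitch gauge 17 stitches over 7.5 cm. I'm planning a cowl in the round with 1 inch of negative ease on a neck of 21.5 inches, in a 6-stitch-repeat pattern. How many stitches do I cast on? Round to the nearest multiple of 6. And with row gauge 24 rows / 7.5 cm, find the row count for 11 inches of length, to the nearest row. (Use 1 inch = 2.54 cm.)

Finished = 21.5 − 1 = 20.5 inches.
20.5 inches × 2.54 = 52.07 cm.
17/7.5 = 2.267 sts per cm; 52.07 × 2.267 = 118.03 sts.
Nearest multiple of 6 → 120.
11 inches = 27.94 cm; × 3.2 = 89.41 → 89 rows.

Cast on 120 stitches; work 89 rows.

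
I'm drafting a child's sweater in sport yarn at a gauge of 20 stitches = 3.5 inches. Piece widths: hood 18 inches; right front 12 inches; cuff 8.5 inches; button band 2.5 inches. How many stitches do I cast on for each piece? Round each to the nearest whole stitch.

Rate = 20/3.5 = 5.714 sts per in.
hood: 18 × 5.714 = 102.86 → 103.
right front: 12 × 5.714 = 68.57 → 69.
cuff: 8.5 × 5.714 = 48.57 → 49.
button band: 2.5 × 5.714 = 14.29 → 14.

hood 103; right front 69; cuff 49; button band 14.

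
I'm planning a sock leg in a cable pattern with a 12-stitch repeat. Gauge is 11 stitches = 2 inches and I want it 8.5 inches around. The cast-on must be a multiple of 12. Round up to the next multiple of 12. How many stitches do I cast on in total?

11 / 2 = 5.5 sts per inch.
8.5 × 5.5 = 46.75 sts.
Next multiple of 12: 48.

48 stitches.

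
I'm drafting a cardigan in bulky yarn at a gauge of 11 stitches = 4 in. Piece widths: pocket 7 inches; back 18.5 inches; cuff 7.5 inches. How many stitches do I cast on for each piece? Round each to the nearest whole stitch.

Rate = 11/4 = 2.75 sts per in.
pocket: 7 × 2.75 = 19.25 → 19.
back: 18.5 × 2.75 = 50.88 → 51.
cuff: 7.5 × 2.75 = 20.62 → 21.

pocket 19; back 51; cuff 21.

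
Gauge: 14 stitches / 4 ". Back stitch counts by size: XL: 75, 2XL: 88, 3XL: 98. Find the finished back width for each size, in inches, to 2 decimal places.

XL 21.43 inches; 2XL 25.14 inches; 3XL 28.00 inches.

14/4 = 3.5 sts per in.
XL: 75 / 3.5 = 21.429 → 21.43 in.
2XL: 88 / 3.5 = 25.143 → 25.14 in.
3XL: 98 / 3.5 = 28.000 → 28.00 in.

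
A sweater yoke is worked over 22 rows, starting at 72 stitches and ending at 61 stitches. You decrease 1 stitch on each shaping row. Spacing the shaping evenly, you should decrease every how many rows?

Decrease every 2nd row.

Stitches to remove: |61 − 72| = 11.
Shaping rows needed: 11 / 1 = 11.
22 rows / 11 = every 2 rows.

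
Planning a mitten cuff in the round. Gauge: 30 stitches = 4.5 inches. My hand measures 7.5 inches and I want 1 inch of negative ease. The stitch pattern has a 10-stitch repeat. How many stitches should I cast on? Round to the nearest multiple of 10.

Cast on 40 stitches.

Finished = 7.5 − 1 = 6.5 inches.
30 / 4.5 = 6.667 sts/in.
6.5 × 6.667 = 43.33 sts.
Nearest multiple of 10: 40.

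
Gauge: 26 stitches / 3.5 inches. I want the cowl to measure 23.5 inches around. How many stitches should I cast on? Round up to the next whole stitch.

CO 175 sts.

26 stitches / 3.5 in = 7.429 stitches per inch.
23.5 × 7.429 = 174.57 stitches.
Round up → 175.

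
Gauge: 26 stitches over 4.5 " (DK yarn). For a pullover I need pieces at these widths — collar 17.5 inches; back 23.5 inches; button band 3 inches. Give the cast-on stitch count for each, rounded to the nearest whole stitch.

collar 101; back 136; button band 17.

Rate = 26/4.5 = 5.778 sts per in.
collar: 17.5 × 5.778 = 101.11 → 101.
back: 23.5 × 5.778 = 135.78 → 136.
button band: 3 × 5.778 = 17.33 → 17.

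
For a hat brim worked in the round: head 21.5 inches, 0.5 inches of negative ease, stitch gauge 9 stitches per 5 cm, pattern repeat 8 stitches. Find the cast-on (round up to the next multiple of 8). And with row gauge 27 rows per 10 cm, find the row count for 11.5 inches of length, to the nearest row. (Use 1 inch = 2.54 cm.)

Cast on 104 stitches; work 79 rows.

Finished = 21.5 − 0.5 = 21 inches.
21 inches × 2.54 = 53.34 cm.
9/5 = 1.8 sts per cm; 53.34 × 1.8 = 96.01 sts.
Next multiple of 8 → 104.
11.5 inches = 29.21 cm; × 2.7 = 78.87 → 79 rows.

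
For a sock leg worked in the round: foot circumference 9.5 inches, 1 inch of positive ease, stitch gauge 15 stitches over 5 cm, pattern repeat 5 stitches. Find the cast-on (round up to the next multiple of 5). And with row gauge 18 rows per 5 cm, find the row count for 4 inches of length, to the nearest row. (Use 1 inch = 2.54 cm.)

Finished = 9.5 + 1 = 10.5 inches.
10.5 inches × 2.54 = 26.67 cm.
15/5 = 3 sts per cm; 26.67 × 3 = 80.01 sts.
Next multiple of 5 → 85.
4 inches = 10.16 cm; × 3.6 = 36.58 → 37 rows.

Cast on 85 stitches; work 37 rows.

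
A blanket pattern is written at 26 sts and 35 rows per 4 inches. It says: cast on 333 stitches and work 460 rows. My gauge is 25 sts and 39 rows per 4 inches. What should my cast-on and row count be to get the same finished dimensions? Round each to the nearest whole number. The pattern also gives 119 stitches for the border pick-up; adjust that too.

Cast on 320 stitches; work 513 rows; border pick-up 114 stitches.

Stitches: 333 × 25/26 = 320.19 → 320.
Rows: 460 × 39/35 = 512.57 → 513.
border pick-up: 119 × 25/26 = 114.42 → 114.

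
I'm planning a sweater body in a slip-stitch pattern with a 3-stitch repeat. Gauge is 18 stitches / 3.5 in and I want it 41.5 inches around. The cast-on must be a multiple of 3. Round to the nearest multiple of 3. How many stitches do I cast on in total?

18 / 3.5 = 5.143 sts per inch.
41.5 × 5.143 = 213.43 sts.
Nearest multiple of 3: 213.

CO 213 sts.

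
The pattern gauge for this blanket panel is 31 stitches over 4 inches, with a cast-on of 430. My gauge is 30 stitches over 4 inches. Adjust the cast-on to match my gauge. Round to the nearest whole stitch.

Scale factor = 30 / 31 = 0.968.
430 × 30 / 31 = 416.13 sts.
→ 416 sts.

CO 416 sts.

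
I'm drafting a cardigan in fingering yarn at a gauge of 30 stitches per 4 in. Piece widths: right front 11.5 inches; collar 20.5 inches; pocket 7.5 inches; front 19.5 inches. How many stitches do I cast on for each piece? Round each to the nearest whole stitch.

right front 86; collar 154; pocket 56; front 146.

Rate = 30/4 = 7.5 sts per in.
right front: 11.5 × 7.5 = 86.25 → 86.
collar: 20.5 × 7.5 = 153.75 → 154.
pocket: 7.5 × 7.5 = 56.25 → 56.
front: 19.5 × 7.5 = 146.25 → 146.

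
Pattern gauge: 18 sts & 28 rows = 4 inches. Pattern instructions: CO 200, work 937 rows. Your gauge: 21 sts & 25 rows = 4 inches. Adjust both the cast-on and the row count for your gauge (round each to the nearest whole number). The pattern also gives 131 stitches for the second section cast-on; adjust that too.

Stitches: 200 × 21/18 = 233.33 → 233.
Rows: 937 × 25/28 = 836.61 → 837.
second section cast-on: 131 × 21/18 = 152.83 → 153.

Cast on 233 stitches; work 837 rows; second section cast-on 153 stitches.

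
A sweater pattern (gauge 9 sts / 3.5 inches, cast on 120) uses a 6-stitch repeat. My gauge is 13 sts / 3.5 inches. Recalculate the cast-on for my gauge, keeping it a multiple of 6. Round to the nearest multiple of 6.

CO 174 sts.

120 × 13 / 9 = 173.33.
Nearest multiple of 6: 174.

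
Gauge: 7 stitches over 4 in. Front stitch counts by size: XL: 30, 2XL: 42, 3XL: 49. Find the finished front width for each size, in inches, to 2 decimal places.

7/4 = 1.75 sts per in.
XL: 30 / 1.75 = 17.143 → 17.14 in.
2XL: 42 / 1.75 = 24.000 → 24.00 in.
3XL: 49 / 1.75 = 28.000 → 28.00 in.

XL 17.14 inches; 2XL 24.00 inches; 3XL 28.00 inches.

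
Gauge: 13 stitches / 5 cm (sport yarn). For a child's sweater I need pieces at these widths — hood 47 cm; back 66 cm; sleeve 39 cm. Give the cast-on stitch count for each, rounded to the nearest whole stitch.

hood 122; back 172; sleeve 101.

Rate = 13/5 = 2.6 sts per cm.
hood: 47 × 2.6 = 122.20 → 122.
back: 66 × 2.6 = 171.60 → 172.
sleeve: 39 × 2.6 = 101.40 → 101.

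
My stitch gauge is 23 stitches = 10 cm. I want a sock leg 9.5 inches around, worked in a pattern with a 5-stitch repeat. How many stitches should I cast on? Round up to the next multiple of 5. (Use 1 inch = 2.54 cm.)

60 stitches.

9.5 in = 9.5 × 2.54 = 24.13 cm.
23 / 10 = 2.3 sts/cm.
24.13 × 2.3 = 55.50 sts.
→ 60.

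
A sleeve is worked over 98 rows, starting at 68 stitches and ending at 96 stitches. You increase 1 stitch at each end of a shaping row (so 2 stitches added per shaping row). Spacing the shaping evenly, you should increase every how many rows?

Increase every 7th row.

Stitches to add: |96 − 68| = 28.
Shaping rows needed: 28 / 2 = 14.
98 rows / 14 = every 7 rows.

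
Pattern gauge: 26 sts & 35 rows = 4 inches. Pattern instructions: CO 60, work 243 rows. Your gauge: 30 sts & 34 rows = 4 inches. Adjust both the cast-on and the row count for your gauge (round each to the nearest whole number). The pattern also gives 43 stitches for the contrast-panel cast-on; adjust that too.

Cast on 69 stitches; work 236 rows; contrast-panel cast-on 50 stitches.

Stitches: 60 × 30/26 = 69.23 → 69.
Rows: 243 × 34/35 = 236.06 → 236.
contrast-panel cast-on: 43 × 30/26 = 49.62 → 50.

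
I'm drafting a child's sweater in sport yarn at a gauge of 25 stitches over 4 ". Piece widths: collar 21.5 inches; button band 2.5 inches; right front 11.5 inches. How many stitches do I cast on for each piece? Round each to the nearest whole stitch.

collar 134; button band 16; right front 72.

Rate = 25/4 = 6.25 sts per in.
collar: 21.5 × 6.25 = 134.38 → 134.
button band: 2.5 × 6.25 = 15.62 → 16.
right front: 11.5 × 6.25 = 71.88 → 72.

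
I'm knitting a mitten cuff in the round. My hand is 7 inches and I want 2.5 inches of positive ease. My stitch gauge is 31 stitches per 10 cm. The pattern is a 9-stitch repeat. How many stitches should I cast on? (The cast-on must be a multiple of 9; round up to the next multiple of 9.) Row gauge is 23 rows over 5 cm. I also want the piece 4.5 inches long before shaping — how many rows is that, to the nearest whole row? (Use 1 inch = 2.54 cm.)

Finished = 7 + 2.5 = 9.5 inches.
9.5 inches × 2.54 = 24.13 cm.
31/10 = 3.1 sts per cm; 24.13 × 3.1 = 74.80 sts.
Next multiple of 9 → 81.
4.5 inches = 11.43 cm; × 4.6 = 52.58 → 53 rows.

Cast on 81 stitches; work 53 rows.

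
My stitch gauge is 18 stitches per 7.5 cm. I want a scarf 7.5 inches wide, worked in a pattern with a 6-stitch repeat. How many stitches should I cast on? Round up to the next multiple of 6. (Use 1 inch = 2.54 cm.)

7.5 in = 7.5 × 2.54 = 19.05 cm.
18 / 7.5 = 2.4 sts/cm.
19.05 × 2.4 = 45.72 sts.
→ 48.

Cast on 48 stitches.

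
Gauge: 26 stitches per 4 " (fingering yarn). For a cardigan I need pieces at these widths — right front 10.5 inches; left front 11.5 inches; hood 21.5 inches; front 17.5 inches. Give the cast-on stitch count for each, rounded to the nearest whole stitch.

right front 68; left front 75; hood 140; front 114.

Rate = 26/4 = 6.5 sts per in.
right front: 10.5 × 6.5 = 68.25 → 68.
left front: 11.5 × 6.5 = 74.75 → 75.
hood: 21.5 × 6.5 = 139.75 → 140.
front: 17.5 × 6.5 = 113.75 → 114.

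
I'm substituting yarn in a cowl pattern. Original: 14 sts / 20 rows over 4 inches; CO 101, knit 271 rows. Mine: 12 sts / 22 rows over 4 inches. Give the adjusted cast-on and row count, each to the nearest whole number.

Stitches: 101 × 12/14 = 86.57 → 87.
Rows: 271 × 22/20 = 298.10 → 298.

Cast on 87 stitches; work 298 rows.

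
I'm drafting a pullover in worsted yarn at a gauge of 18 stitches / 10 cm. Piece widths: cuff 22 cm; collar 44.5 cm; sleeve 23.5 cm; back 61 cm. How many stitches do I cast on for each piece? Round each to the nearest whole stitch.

Rate = 18/10 = 1.8 sts per cm.
cuff: 22 × 1.8 = 39.60 → 40.
collar: 44.5 × 1.8 = 80.10 → 80.
sleeve: 23.5 × 1.8 = 42.30 → 42.
back: 61 × 1.8 = 109.80 → 110.

cuff 40; collar 80; sleeve 42; back 110.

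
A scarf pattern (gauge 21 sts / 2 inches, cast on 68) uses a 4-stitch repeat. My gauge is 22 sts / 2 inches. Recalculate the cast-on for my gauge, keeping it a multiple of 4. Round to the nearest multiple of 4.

72 stitches.

68 × 22 / 21 = 71.24.
Nearest multiple of 4: 72.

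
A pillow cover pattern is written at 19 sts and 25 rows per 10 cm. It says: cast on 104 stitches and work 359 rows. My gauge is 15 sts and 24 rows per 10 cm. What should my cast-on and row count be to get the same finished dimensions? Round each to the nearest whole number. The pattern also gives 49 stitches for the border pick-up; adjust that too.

Stitches: 104 × 15/19 = 82.11 → 82.
Rows: 359 × 24/25 = 344.64 → 345.
border pick-up: 49 × 15/19 = 38.68 → 39.

Cast on 82 stitches; work 345 rows; border pick-up 39 stitches.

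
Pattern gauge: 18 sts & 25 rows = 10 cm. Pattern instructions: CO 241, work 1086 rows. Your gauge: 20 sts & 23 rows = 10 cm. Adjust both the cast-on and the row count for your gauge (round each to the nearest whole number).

Cast on 268 stitches; work 999 rows.

Stitches: 241 × 20/18 = 267.78 → 268.
Rows: 1086 × 23/25 = 999.12 → 999.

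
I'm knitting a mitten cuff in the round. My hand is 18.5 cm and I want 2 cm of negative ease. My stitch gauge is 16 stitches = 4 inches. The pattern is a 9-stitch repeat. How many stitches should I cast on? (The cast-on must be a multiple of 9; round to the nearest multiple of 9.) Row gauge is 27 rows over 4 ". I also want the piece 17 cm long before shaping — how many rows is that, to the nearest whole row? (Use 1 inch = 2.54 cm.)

Finished = 18.5 − 2 = 16.5 cm.
16.5 cm × 1/2.54 = 6.50 inches.
16/4 = 4 sts per in; 6.50 × 4 = 25.98 sts.
Nearest multiple of 9 → 27.
17 cm = 6.69 inches; × 6.75 = 45.18 → 45 rows.

Cast on 27 stitches; work 45 rows.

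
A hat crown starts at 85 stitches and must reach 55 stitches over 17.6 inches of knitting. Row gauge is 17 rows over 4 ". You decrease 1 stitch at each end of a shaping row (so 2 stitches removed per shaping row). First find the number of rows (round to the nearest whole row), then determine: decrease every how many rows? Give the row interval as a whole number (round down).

Rows = 17.6 × 4.25 = 74.8 → 75 rows.
Stitches to remove: 30 → 15 shaping rows (at 2 st each).
75 / 15 = 5.00 → every 5 rows.

Decrease every 5th row.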